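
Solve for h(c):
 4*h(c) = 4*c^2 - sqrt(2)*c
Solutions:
 h(c) = c*(4*c - sqrt(2))/4


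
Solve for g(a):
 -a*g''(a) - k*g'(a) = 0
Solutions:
 g(a) = C1 + a^(1 - re(k))*(C2*sin(log(a)*Abs(im(k))) + C3*cos(log(a)*im(k)))


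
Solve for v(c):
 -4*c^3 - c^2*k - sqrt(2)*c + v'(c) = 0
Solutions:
 v(c) = C1 + c^4 + c^3*k/3 + sqrt(2)*c^2/2


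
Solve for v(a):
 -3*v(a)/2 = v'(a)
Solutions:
 v(a) = C1*exp(-3*a/2)


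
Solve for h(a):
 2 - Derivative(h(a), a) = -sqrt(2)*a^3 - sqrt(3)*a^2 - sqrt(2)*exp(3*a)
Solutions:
 h(a) = C1 + sqrt(2)*a^4/4 + sqrt(3)*a^3/3 + 2*a + sqrt(2)*exp(3*a)/3


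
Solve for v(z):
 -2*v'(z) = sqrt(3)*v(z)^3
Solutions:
 v(z) = -sqrt(-1/(C1 - sqrt(3)*z))
 v(z) = sqrt(-1/(C1 - sqrt(3)*z))


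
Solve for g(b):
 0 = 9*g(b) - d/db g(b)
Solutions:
 g(b) = C1*exp(9*b)


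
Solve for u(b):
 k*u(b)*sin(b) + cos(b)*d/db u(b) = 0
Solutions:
 u(b) = C1*exp(k*log(cos(b)))


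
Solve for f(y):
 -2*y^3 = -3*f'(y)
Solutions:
 f(y) = C1 + y^4/6


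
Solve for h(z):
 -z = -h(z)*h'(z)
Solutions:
 h(z) = -sqrt(C1 + z^2)
 h(z) = sqrt(C1 + z^2)


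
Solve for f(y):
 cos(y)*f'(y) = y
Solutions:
 f(y) = C1 + Integral(y/cos(y), y)


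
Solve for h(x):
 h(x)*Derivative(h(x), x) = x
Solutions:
 h(x) = -sqrt(C1 + x^2)
 h(x) = sqrt(C1 + x^2)


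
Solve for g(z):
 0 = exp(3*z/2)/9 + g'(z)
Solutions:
 g(z) = C1 - 2*exp(3*z/2)/27


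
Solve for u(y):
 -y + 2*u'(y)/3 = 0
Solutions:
 u(y) = C1 + 3*y^2/4


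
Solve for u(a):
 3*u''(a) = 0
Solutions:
 u(a) = C1 + C2*a


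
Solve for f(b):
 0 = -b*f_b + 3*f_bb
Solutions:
 f(b) = C1 + C2*erfi(sqrt(6)*b/6)


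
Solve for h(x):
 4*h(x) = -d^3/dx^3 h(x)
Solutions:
 h(x) = C3*exp(-2^(2/3)*x) + (C1*sin(2^(2/3)*sqrt(3)*x/2) + C2*cos(2^(2/3)*sqrt(3)*x/2))*exp(2^(2/3)*x/2)


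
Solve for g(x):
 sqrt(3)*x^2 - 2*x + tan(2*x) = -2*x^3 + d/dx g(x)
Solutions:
 g(x) = C1 + x^4/2 + sqrt(3)*x^3/3 - x^2 - log(cos(2*x))/2


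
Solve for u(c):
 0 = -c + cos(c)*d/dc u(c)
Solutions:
 u(c) = C1 + Integral(c/cos(c), c)


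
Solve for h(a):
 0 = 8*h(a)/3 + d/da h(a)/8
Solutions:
 h(a) = C1*exp(-64*a/3)


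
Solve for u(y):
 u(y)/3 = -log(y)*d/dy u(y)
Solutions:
 u(y) = C1*exp(-li(y)/3)


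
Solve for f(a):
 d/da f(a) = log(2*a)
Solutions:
 f(a) = C1 + a*log(a) - a + a*log(2)


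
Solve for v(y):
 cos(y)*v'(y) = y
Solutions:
 v(y) = C1 + Integral(y/cos(y), y)


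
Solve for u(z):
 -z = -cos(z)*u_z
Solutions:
 u(z) = C1 + Integral(z/cos(z), z)


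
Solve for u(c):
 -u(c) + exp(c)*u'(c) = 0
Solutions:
 u(c) = C1*exp(-exp(-c))


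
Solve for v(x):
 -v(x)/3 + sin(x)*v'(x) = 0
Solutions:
 v(x) = C1*(cos(x) - 1)^(1/6)/(cos(x) + 1)^(1/6)


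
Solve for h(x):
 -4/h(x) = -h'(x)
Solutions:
 h(x) = -sqrt(C1 + 8*x)
 h(x) = sqrt(C1 + 8*x)


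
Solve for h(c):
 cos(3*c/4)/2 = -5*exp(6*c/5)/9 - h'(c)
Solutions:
 h(c) = C1 - 25*exp(6*c/5)/54 - 2*sin(3*c/4)/3


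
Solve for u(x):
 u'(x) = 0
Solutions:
 u(x) = C1


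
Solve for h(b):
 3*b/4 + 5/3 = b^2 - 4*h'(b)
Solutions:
 h(b) = C1 + b^3/12 - 3*b^2/32 - 5*b/12


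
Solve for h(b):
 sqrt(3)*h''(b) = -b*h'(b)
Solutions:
 h(b) = C1 + C2*erf(sqrt(2)*3^(3/4)*b/6)


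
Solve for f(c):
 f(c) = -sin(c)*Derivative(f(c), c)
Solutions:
 f(c) = C1*sqrt(cos(c) + 1)/sqrt(cos(c) - 1)


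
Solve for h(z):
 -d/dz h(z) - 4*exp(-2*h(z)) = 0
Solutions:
 h(z) = log(-sqrt(C1 - 8*z))
 h(z) = log(C1 - 8*z)/2


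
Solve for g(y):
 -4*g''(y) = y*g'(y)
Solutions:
 g(y) = C1 + C2*erf(sqrt(2)*y/4)


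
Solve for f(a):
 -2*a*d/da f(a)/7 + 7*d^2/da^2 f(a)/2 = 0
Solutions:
 f(a) = C1 + C2*erfi(sqrt(2)*a/7)


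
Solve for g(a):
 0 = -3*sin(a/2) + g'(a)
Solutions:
 g(a) = C1 - 6*cos(a/2)


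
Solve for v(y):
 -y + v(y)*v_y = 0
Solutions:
 v(y) = -sqrt(C1 + y^2)
 v(y) = sqrt(C1 + y^2)


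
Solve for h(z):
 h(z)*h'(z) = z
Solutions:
 h(z) = -sqrt(C1 + z^2)
 h(z) = sqrt(C1 + z^2)


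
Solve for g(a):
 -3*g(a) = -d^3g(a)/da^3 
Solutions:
 g(a) = C3*exp(3^(1/3)*a) + (C1*sin(3^(5/6)*a/2) + C2*cos(3^(5/6)*a/2))*exp(-3^(1/3)*a/2)


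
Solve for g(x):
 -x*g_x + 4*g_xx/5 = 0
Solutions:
 g(x) = C1 + C2*erfi(sqrt(10)*x/4)


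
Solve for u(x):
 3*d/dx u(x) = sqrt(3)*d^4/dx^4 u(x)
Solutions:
 u(x) = C1 + C4*exp(3^(1/6)*x) + (C2*sin(3^(2/3)*x/2) + C3*cos(3^(2/3)*x/2))*exp(-3^(1/6)*x/2)


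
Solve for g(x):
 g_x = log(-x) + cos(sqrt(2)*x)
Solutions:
 g(x) = C1 + x*log(-x) - x + sqrt(2)*sin(sqrt(2)*x)/2


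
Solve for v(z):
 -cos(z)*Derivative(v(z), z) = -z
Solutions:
 v(z) = C1 + Integral(z/cos(z), z)


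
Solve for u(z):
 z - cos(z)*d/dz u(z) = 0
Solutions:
 u(z) = C1 + Integral(z/cos(z), z)


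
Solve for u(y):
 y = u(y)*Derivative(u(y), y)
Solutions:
 u(y) = -sqrt(C1 + y^2)
 u(y) = sqrt(C1 + y^2)


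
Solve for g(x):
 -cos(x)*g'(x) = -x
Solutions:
 g(x) = C1 + Integral(x/cos(x), x)


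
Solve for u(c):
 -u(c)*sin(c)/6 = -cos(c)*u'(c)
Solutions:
 u(c) = C1/cos(c)^(1/6)


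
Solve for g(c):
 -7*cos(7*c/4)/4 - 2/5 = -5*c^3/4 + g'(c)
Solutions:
 g(c) = C1 + 5*c^4/16 - 2*c/5 - sin(7*c/4)


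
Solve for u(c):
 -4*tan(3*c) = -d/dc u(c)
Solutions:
 u(c) = C1 - 4*log(cos(3*c))/3


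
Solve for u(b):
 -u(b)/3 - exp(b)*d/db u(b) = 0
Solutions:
 u(b) = C1*exp(exp(-b)/3)


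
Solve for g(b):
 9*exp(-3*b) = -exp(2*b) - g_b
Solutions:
 g(b) = C1 - exp(2*b)/2 + 3*exp(-3*b)


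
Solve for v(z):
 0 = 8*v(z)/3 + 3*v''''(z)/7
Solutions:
 v(z) = (C1*sin(14^(1/4)*sqrt(3)*z/3) + C2*cos(14^(1/4)*sqrt(3)*z/3))*exp(-14^(1/4)*sqrt(3)*z/3) + (C3*sin(14^(1/4)*sqrt(3)*z/3) + C4*cos(14^(1/4)*sqrt(3)*z/3))*exp(14^(1/4)*sqrt(3)*z/3)


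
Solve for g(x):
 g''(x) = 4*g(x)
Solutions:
 g(x) = C1*exp(-2*x) + C2*exp(2*x)


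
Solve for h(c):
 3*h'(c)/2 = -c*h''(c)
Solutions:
 h(c) = C1 + C2/sqrt(c)


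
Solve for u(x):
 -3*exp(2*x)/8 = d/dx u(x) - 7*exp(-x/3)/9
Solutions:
 u(x) = C1 - 3*exp(2*x)/16 - 7*exp(-x/3)/3


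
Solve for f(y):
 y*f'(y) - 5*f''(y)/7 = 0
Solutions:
 f(y) = C1 + C2*erfi(sqrt(70)*y/10)


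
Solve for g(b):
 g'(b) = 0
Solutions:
 g(b) = C1


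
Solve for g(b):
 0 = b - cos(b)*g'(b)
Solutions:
 g(b) = C1 + Integral(b/cos(b), b)


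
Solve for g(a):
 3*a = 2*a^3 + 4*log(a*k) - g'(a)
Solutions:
 g(a) = C1 + a^4/2 - 3*a^2/2 + 4*a*log(a*k) - 4*a


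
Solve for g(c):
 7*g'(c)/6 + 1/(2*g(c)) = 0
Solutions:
 g(c) = -sqrt(C1 - 42*c)/7
 g(c) = sqrt(C1 - 42*c)/7


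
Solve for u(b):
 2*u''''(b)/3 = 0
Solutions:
 u(b) = C1 + C2*b + C3*b^2 + C4*b^3


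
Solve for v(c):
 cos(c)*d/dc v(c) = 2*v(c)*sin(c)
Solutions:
 v(c) = C1/cos(c)^2


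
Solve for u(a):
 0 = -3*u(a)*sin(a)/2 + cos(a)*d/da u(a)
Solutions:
 u(a) = C1/cos(a)^(3/2)


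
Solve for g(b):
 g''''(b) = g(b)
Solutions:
 g(b) = C1*exp(-b) + C2*exp(b) + C3*sin(b) + C4*cos(b)


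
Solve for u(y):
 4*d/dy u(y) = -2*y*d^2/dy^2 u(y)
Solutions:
 u(y) = C1 + C2/y


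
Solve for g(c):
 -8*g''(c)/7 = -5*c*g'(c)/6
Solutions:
 g(c) = C1 + C2*erfi(sqrt(210)*c/24)


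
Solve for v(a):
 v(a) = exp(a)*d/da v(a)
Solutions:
 v(a) = C1*exp(-exp(-a))


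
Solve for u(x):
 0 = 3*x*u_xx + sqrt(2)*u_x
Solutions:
 u(x) = C1 + C2*x^(1 - sqrt(2)/3)


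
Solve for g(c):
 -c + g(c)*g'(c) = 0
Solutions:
 g(c) = -sqrt(C1 + c^2)
 g(c) = sqrt(C1 + c^2)


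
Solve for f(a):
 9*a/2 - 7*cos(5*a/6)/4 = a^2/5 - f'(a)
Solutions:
 f(a) = C1 + a^3/15 - 9*a^2/4 + 21*sin(5*a/6)/10


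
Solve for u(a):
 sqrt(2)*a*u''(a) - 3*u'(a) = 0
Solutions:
 u(a) = C1 + C2*a^(1 + 3*sqrt(2)/2)


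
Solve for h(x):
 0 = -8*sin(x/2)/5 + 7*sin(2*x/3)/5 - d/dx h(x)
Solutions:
 h(x) = C1 + 16*cos(x/2)/5 - 21*cos(2*x/3)/10


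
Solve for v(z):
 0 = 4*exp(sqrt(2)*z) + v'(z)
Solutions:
 v(z) = C1 - 2*sqrt(2)*exp(sqrt(2)*z)


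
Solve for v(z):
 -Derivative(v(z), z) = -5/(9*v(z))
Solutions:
 v(z) = -sqrt(C1 + 10*z)/3
 v(z) = sqrt(C1 + 10*z)/3


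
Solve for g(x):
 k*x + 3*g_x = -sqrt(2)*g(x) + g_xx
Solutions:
 g(x) = C1*exp(x*(3 - sqrt(4*sqrt(2) + 9))/2) + C2*exp(x*(3 + sqrt(4*sqrt(2) + 9))/2) - sqrt(2)*k*x/2 + 3*k/2


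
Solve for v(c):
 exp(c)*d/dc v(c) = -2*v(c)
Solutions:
 v(c) = C1*exp(2*exp(-c))


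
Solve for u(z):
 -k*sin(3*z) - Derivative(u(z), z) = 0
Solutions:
 u(z) = C1 + k*cos(3*z)/3


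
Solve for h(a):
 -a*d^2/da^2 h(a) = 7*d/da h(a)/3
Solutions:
 h(a) = C1 + C2/a^(4/3)


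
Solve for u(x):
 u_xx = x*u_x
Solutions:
 u(x) = C1 + C2*erfi(sqrt(2)*x/2)


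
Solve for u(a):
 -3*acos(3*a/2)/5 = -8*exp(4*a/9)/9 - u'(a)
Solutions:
 u(a) = C1 + 3*a*acos(3*a/2)/5 - sqrt(4 - 9*a^2)/5 - 2*exp(4*a/9)


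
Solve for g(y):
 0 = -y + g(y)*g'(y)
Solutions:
 g(y) = -sqrt(C1 + y^2)
 g(y) = sqrt(C1 + y^2)


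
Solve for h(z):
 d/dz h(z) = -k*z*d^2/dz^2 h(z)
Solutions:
 h(z) = C1 + z^(((re(k) - 1)*re(k) + im(k)^2)/(re(k)^2 + im(k)^2))*(C2*sin(log(z)*Abs(im(k))/(re(k)^2 + im(k)^2)) + C3*cos(log(z)*im(k)/(re(k)^2 + im(k)^2)))


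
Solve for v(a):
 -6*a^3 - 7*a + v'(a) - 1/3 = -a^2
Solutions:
 v(a) = C1 + 3*a^4/2 - a^3/3 + 7*a^2/2 + a/3


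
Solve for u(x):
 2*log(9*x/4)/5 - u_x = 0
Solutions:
 u(x) = C1 + 2*x*log(x)/5 - 4*x*log(2)/5 - 2*x/5 + 4*x*log(3)/5


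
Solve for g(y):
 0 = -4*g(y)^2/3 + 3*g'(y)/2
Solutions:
 g(y) = -9/(C1 + 8*y)


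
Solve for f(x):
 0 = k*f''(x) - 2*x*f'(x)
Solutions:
 f(x) = C1 + C2*erf(x*sqrt(-1/k))/sqrt(-1/k)


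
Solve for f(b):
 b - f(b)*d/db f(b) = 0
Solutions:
 f(b) = -sqrt(C1 + b^2)
 f(b) = sqrt(C1 + b^2)


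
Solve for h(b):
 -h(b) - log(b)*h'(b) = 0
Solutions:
 h(b) = C1*exp(-li(b))


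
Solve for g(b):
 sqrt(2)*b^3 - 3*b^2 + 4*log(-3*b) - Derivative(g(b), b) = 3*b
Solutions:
 g(b) = C1 + sqrt(2)*b^4/4 - b^3 - 3*b^2/2 + 4*b*log(-b) + 4*b*(-1 + log(3))


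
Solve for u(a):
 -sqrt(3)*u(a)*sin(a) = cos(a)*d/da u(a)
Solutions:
 u(a) = C1*cos(a)^(sqrt(3))


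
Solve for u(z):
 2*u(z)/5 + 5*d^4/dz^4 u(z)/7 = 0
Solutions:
 u(z) = (C1*sin(2^(3/4)*sqrt(5)*7^(1/4)*z/10) + C2*cos(2^(3/4)*sqrt(5)*7^(1/4)*z/10))*exp(-2^(3/4)*sqrt(5)*7^(1/4)*z/10) + (C3*sin(2^(3/4)*sqrt(5)*7^(1/4)*z/10) + C4*cos(2^(3/4)*sqrt(5)*7^(1/4)*z/10))*exp(2^(3/4)*sqrt(5)*7^(1/4)*z/10)


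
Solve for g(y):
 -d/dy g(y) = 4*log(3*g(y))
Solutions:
 Integral(1/(log(_y) + log(3)), (_y, g(y)))/4 = C1 - y


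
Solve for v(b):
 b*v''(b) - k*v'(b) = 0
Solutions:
 v(b) = C1 + b^(re(k) + 1)*(C2*sin(log(b)*Abs(im(k))) + C3*cos(log(b)*im(k)))


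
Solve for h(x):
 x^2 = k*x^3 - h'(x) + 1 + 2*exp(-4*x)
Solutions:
 h(x) = C1 + k*x^4/4 - x^3/3 + x - exp(-4*x)/2


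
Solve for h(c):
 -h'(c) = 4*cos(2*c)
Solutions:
 h(c) = C1 - 2*sin(2*c)


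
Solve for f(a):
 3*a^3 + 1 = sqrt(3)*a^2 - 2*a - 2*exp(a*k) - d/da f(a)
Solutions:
 f(a) = C1 - 3*a^4/4 + sqrt(3)*a^3/3 - a^2 - a - 2*exp(a*k)/k


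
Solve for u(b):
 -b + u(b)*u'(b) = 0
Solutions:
 u(b) = -sqrt(C1 + b^2)
 u(b) = sqrt(C1 + b^2)


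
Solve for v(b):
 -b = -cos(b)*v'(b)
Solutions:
 v(b) = C1 + Integral(b/cos(b), b)


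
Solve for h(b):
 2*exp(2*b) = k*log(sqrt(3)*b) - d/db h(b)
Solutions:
 h(b) = C1 + b*k*log(b) + b*k*(-1 + log(3)/2) - exp(2*b)


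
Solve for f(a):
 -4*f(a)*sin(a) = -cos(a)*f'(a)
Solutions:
 f(a) = C1/cos(a)^4


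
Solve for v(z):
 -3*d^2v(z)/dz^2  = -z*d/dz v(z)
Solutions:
 v(z) = C1 + C2*erfi(sqrt(6)*z/6)


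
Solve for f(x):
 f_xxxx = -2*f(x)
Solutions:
 f(x) = (C1*sin(2^(3/4)*x/2) + C2*cos(2^(3/4)*x/2))*exp(-2^(3/4)*x/2) + (C3*sin(2^(3/4)*x/2) + C4*cos(2^(3/4)*x/2))*exp(2^(3/4)*x/2)


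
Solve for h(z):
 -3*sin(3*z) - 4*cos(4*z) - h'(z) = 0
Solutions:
 h(z) = C1 - sin(4*z) + cos(3*z)


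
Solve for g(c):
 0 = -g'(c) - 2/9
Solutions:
 g(c) = C1 - 2*c/9


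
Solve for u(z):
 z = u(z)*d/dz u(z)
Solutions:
 u(z) = -sqrt(C1 + z^2)
 u(z) = sqrt(C1 + z^2)


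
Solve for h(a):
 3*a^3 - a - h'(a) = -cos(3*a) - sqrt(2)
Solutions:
 h(a) = C1 + 3*a^4/4 - a^2/2 + sqrt(2)*a + sin(3*a)/3


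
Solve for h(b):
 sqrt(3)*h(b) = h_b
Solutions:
 h(b) = C1*exp(sqrt(3)*b)


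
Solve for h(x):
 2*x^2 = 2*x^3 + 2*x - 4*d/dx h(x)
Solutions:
 h(x) = C1 + x^4/8 - x^3/6 + x^2/4


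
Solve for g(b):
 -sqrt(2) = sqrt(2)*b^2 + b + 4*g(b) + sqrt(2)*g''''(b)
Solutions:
 g(b) = -sqrt(2)*b^2/4 - b/4 + (C1*sin(2^(7/8)*b/2) + C2*cos(2^(7/8)*b/2))*exp(-2^(7/8)*b/2) + (C3*sin(2^(7/8)*b/2) + C4*cos(2^(7/8)*b/2))*exp(2^(7/8)*b/2) - sqrt(2)/4


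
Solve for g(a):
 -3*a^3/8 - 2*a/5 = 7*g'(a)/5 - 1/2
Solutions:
 g(a) = C1 - 15*a^4/224 - a^2/7 + 5*a/14


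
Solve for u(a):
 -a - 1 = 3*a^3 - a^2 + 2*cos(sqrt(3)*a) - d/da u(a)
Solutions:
 u(a) = C1 + 3*a^4/4 - a^3/3 + a^2/2 + a + 2*sqrt(3)*sin(sqrt(3)*a)/3


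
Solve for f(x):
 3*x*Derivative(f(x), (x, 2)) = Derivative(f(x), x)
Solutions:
 f(x) = C1 + C2*x^(4/3)


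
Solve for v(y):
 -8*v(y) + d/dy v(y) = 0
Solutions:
 v(y) = C1*exp(8*y)


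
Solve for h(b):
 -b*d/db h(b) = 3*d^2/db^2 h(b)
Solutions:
 h(b) = C1 + C2*erf(sqrt(6)*b/6)


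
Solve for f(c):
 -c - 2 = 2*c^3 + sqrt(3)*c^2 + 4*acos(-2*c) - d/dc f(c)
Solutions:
 f(c) = C1 + c^4/2 + sqrt(3)*c^3/3 + c^2/2 + 4*c*acos(-2*c) + 2*c + 2*sqrt(1 - 4*c^2)


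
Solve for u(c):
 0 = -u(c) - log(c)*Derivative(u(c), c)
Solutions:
 u(c) = C1*exp(-li(c))


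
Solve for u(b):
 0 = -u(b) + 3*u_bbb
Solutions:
 u(b) = C3*exp(3^(2/3)*b/3) + (C1*sin(3^(1/6)*b/2) + C2*cos(3^(1/6)*b/2))*exp(-3^(2/3)*b/6)


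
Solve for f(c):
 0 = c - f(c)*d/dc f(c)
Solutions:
 f(c) = -sqrt(C1 + c^2)
 f(c) = sqrt(C1 + c^2)


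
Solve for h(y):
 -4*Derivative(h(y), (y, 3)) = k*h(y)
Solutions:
 h(y) = C1*exp(2^(1/3)*y*(-k)^(1/3)/2) + C2*exp(2^(1/3)*y*(-k)^(1/3)*(-1 + sqrt(3)*I)/4) + C3*exp(-2^(1/3)*y*(-k)^(1/3)*(1 + sqrt(3)*I)/4)


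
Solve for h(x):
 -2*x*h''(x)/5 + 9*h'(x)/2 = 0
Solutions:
 h(x) = C1 + C2*x^(49/4)


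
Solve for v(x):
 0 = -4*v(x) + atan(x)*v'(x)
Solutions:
 v(x) = C1*exp(4*Integral(1/atan(x), x))


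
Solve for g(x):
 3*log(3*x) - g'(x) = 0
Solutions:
 g(x) = C1 + 3*x*log(x) - 3*x + x*log(27)


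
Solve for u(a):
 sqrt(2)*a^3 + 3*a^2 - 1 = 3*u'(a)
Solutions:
 u(a) = C1 + sqrt(2)*a^4/12 + a^3/3 - a/3


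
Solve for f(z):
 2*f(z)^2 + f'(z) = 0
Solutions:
 f(z) = 1/(C1 + 2*z)


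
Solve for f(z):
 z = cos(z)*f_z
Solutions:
 f(z) = C1 + Integral(z/cos(z), z)


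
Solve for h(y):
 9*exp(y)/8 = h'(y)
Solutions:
 h(y) = C1 + 9*exp(y)/8


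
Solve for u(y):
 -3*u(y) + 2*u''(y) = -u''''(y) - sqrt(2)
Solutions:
 u(y) = C1*exp(-y) + C2*exp(y) + C3*sin(sqrt(3)*y) + C4*cos(sqrt(3)*y) + sqrt(2)/3


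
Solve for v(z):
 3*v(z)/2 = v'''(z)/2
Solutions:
 v(z) = C3*exp(3^(1/3)*z) + (C1*sin(3^(5/6)*z/2) + C2*cos(3^(5/6)*z/2))*exp(-3^(1/3)*z/2)


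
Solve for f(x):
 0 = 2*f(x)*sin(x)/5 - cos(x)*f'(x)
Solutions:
 f(x) = C1/cos(x)^(2/5)


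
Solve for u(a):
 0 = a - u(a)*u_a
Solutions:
 u(a) = -sqrt(C1 + a^2)
 u(a) = sqrt(C1 + a^2)


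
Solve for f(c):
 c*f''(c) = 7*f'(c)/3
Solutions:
 f(c) = C1 + C2*c^(10/3)


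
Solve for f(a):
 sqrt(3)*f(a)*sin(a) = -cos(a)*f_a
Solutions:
 f(a) = C1*cos(a)^(sqrt(3))


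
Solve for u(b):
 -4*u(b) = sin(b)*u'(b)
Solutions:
 u(b) = C1*(cos(b)^2 + 2*cos(b) + 1)/(cos(b)^2 - 2*cos(b) + 1)


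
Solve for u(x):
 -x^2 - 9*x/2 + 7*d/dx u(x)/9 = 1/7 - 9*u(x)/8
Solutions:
 u(x) = C1*exp(-81*x/56) + 8*x^2/9 + 2020*x/729 - 739352/413343


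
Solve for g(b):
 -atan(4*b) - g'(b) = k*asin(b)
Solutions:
 g(b) = C1 - b*atan(4*b) - k*(b*asin(b) + sqrt(1 - b^2)) + log(16*b^2 + 1)/8


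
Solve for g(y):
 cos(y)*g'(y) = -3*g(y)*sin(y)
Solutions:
 g(y) = C1*cos(y)^3


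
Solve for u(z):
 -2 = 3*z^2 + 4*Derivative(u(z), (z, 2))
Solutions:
 u(z) = C1 + C2*z - z^4/16 - z^2/4


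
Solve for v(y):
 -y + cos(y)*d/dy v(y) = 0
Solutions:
 v(y) = C1 + Integral(y/cos(y), y)


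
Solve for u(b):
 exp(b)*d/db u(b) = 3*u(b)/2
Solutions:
 u(b) = C1*exp(-3*exp(-b)/2)


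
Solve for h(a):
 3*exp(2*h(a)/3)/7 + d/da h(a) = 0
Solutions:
 h(a) = 3*log(-sqrt(-1/(C1 - 3*a))) - 3*log(2) + 3*log(42)/2
 h(a) = 3*log(-1/(C1 - 3*a))/2 - 3*log(2) + 3*log(42)/2


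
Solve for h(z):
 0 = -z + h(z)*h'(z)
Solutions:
 h(z) = -sqrt(C1 + z^2)
 h(z) = sqrt(C1 + z^2)


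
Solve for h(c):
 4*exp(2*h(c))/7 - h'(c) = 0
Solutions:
 h(c) = log(-1/(C1 + 4*c))/2 - log(2) + log(14)/2
 h(c) = log(-sqrt(-1/(C1 + 4*c))) - log(2) + log(14)/2


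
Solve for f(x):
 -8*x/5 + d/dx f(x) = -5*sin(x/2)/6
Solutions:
 f(x) = C1 + 4*x^2/5 + 5*cos(x/2)/3


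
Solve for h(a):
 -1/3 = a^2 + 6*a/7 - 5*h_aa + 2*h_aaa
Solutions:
 h(a) = C1 + C2*a + C3*exp(5*a/2) + a^4/60 + 29*a^3/525 + 523*a^2/5250


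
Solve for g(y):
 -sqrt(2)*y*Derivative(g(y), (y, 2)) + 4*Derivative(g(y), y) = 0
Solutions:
 g(y) = C1 + C2*y^(1 + 2*sqrt(2))


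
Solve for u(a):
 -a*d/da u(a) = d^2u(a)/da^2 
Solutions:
 u(a) = C1 + C2*erf(sqrt(2)*a/2)


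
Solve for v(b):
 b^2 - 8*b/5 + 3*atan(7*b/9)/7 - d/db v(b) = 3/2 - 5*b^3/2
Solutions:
 v(b) = C1 + 5*b^4/8 + b^3/3 - 4*b^2/5 + 3*b*atan(7*b/9)/7 - 3*b/2 - 27*log(49*b^2 + 81)/98


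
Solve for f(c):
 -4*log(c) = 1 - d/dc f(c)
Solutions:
 f(c) = C1 + 4*c*log(c) - 3*c


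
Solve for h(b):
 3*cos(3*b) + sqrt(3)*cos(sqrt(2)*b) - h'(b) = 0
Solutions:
 h(b) = C1 + sin(3*b) + sqrt(6)*sin(sqrt(2)*b)/2


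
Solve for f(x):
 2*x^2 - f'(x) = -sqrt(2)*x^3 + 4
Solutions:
 f(x) = C1 + sqrt(2)*x^4/4 + 2*x^3/3 - 4*x


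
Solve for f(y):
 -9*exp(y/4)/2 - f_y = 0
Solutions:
 f(y) = C1 - 18*exp(y/4)


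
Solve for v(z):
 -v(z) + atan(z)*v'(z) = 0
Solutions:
 v(z) = C1*exp(Integral(1/atan(z), z))


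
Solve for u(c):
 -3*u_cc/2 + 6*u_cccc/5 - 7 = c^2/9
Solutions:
 u(c) = C1 + C2*c + C3*exp(-sqrt(5)*c/2) + C4*exp(sqrt(5)*c/2) - c^4/162 - 323*c^2/135


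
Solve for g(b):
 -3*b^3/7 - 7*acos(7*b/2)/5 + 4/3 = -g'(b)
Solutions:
 g(b) = C1 + 3*b^4/28 + 7*b*acos(7*b/2)/5 - 4*b/3 - sqrt(4 - 49*b^2)/5


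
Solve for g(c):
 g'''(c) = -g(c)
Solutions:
 g(c) = C3*exp(-c) + (C1*sin(sqrt(3)*c/2) + C2*cos(sqrt(3)*c/2))*exp(c/2)


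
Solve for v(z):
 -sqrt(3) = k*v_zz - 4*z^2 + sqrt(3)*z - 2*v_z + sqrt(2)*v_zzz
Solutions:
 v(z) = C1 + C2*exp(sqrt(2)*z*(-k + sqrt(k^2 + 8*sqrt(2)))/4) + C3*exp(-sqrt(2)*z*(k + sqrt(k^2 + 8*sqrt(2)))/4) - k^2*z - k*z^2 + sqrt(3)*k*z/4 - 2*z^3/3 + sqrt(3)*z^2/4 - 2*sqrt(2)*z + sqrt(3)*z/2


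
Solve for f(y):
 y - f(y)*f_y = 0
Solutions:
 f(y) = -sqrt(C1 + y^2)
 f(y) = sqrt(C1 + y^2)


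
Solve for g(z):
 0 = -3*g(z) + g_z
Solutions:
 g(z) = C1*exp(3*z)


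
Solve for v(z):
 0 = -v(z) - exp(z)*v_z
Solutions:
 v(z) = C1*exp(exp(-z))


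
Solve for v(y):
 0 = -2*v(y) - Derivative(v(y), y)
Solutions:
 v(y) = C1*exp(-2*y)


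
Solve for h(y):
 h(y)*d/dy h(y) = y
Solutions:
 h(y) = -sqrt(C1 + y^2)
 h(y) = sqrt(C1 + y^2)


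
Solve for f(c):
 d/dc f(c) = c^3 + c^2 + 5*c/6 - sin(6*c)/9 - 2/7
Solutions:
 f(c) = C1 + c^4/4 + c^3/3 + 5*c^2/12 - 2*c/7 + cos(6*c)/54


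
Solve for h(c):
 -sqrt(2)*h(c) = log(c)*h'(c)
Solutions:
 h(c) = C1*exp(-sqrt(2)*li(c))


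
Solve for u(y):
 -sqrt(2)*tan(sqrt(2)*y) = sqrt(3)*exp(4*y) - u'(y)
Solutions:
 u(y) = C1 + sqrt(3)*exp(4*y)/4 - log(cos(sqrt(2)*y))


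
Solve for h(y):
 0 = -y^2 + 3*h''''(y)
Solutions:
 h(y) = C1 + C2*y + C3*y^2 + C4*y^3 + y^6/1080


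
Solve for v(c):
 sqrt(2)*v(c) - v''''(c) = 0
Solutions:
 v(c) = C1*exp(-2^(1/8)*c) + C2*exp(2^(1/8)*c) + C3*sin(2^(1/8)*c) + C4*cos(2^(1/8)*c)


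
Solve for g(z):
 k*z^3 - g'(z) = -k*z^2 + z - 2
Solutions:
 g(z) = C1 + k*z^4/4 + k*z^3/3 - z^2/2 + 2*z


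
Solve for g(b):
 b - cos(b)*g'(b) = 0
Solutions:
 g(b) = C1 + Integral(b/cos(b), b)


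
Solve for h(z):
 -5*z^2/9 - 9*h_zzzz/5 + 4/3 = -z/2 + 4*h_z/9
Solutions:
 h(z) = C1 + C4*exp(-20^(1/3)*3^(2/3)*z/9) - 5*z^3/12 + 9*z^2/16 + 3*z + (C2*sin(20^(1/3)*3^(1/6)*z/6) + C3*cos(20^(1/3)*3^(1/6)*z/6))*exp(20^(1/3)*3^(2/3)*z/18)


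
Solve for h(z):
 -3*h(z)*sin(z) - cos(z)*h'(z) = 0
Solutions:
 h(z) = C1*cos(z)^3


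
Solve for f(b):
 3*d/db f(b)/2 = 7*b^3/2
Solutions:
 f(b) = C1 + 7*b^4/12


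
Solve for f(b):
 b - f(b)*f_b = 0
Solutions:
 f(b) = -sqrt(C1 + b^2)
 f(b) = sqrt(C1 + b^2)


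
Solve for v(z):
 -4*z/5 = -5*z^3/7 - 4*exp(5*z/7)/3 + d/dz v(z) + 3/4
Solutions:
 v(z) = C1 + 5*z^4/28 - 2*z^2/5 - 3*z/4 + 28*exp(5*z/7)/15


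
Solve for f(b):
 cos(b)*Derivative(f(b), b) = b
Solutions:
 f(b) = C1 + Integral(b/cos(b), b)


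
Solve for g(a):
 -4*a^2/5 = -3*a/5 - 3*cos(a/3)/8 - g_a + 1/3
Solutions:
 g(a) = C1 + 4*a^3/15 - 3*a^2/10 + a/3 - 9*sin(a/3)/8


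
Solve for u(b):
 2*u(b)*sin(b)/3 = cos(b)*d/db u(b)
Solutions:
 u(b) = C1/cos(b)^(2/3)


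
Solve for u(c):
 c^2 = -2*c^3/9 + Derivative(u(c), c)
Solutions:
 u(c) = C1 + c^4/18 + c^3/3


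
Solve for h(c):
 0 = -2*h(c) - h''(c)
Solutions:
 h(c) = C1*sin(sqrt(2)*c) + C2*cos(sqrt(2)*c)


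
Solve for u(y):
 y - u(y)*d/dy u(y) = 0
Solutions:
 u(y) = -sqrt(C1 + y^2)
 u(y) = sqrt(C1 + y^2)


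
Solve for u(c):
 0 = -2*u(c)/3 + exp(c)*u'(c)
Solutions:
 u(c) = C1*exp(-2*exp(-c)/3)


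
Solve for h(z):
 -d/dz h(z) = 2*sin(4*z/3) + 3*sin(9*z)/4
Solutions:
 h(z) = C1 + 3*cos(4*z/3)/2 + cos(9*z)/12


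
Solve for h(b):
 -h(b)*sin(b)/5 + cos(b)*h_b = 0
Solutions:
 h(b) = C1/cos(b)^(1/5)


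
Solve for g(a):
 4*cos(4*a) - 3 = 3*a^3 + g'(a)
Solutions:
 g(a) = C1 - 3*a^4/4 - 3*a + sin(4*a)


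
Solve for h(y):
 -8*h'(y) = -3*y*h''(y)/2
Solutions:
 h(y) = C1 + C2*y^(19/3)


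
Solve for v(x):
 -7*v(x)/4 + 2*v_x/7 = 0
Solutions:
 v(x) = C1*exp(49*x/8)


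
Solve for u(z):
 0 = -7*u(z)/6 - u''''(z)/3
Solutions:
 u(z) = (C1*sin(14^(1/4)*z/2) + C2*cos(14^(1/4)*z/2))*exp(-14^(1/4)*z/2) + (C3*sin(14^(1/4)*z/2) + C4*cos(14^(1/4)*z/2))*exp(14^(1/4)*z/2)


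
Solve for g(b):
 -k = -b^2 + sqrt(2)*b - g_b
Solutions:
 g(b) = C1 - b^3/3 + sqrt(2)*b^2/2 + b*k


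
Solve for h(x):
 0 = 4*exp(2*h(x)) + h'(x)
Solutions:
 h(x) = log(-sqrt(-1/(C1 - 4*x))) - log(2)/2
 h(x) = log(-1/(C1 - 4*x))/2 - log(2)/2


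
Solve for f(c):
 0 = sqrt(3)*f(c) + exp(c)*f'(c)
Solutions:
 f(c) = C1*exp(sqrt(3)*exp(-c))


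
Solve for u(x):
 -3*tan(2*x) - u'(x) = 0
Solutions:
 u(x) = C1 + 3*log(cos(2*x))/2


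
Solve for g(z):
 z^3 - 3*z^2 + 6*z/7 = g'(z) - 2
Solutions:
 g(z) = C1 + z^4/4 - z^3 + 3*z^2/7 + 2*z


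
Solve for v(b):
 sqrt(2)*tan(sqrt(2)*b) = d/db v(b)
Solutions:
 v(b) = C1 - log(cos(sqrt(2)*b))


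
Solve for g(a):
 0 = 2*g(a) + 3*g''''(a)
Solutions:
 g(a) = (C1*sin(6^(3/4)*a/6) + C2*cos(6^(3/4)*a/6))*exp(-6^(3/4)*a/6) + (C3*sin(6^(3/4)*a/6) + C4*cos(6^(3/4)*a/6))*exp(6^(3/4)*a/6)


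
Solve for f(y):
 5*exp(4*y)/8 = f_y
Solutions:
 f(y) = C1 + 5*exp(4*y)/32


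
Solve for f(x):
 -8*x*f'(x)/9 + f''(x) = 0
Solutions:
 f(x) = C1 + C2*erfi(2*x/3)


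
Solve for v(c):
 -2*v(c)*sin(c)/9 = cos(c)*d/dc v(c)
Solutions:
 v(c) = C1*cos(c)^(2/9)


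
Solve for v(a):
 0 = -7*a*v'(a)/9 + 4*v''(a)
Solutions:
 v(a) = C1 + C2*erfi(sqrt(14)*a/12)


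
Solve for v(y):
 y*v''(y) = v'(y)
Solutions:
 v(y) = C1 + C2*y^2


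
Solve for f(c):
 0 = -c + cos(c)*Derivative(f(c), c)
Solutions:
 f(c) = C1 + Integral(c/cos(c), c)


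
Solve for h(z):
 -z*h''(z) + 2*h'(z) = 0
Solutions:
 h(z) = C1 + C2*z^3


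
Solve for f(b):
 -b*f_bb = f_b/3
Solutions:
 f(b) = C1 + C2*b^(2/3)


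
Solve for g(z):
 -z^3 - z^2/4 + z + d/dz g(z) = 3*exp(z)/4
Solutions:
 g(z) = C1 + z^4/4 + z^3/12 - z^2/2 + 3*exp(z)/4


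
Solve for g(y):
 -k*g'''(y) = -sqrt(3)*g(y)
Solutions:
 g(y) = C1*exp(3^(1/6)*y*(1/k)^(1/3)) + C2*exp(y*(-3^(1/6) + 3^(2/3)*I)*(1/k)^(1/3)/2) + C3*exp(-y*(3^(1/6) + 3^(2/3)*I)*(1/k)^(1/3)/2)


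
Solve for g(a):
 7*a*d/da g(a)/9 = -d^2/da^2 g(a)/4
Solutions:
 g(a) = C1 + C2*erf(sqrt(14)*a/3)


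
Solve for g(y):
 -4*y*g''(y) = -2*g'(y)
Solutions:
 g(y) = C1 + C2*y^(3/2)


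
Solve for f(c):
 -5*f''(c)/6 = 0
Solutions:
 f(c) = C1 + C2*c


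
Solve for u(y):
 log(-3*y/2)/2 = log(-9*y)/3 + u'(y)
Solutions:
 u(y) = C1 + y*log(-y)/6 + y*(-log(24) - 1)/6


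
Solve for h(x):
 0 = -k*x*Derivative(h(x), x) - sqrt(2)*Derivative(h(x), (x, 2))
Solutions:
 h(x) = Piecewise((-2^(3/4)*sqrt(pi)*C1*erf(2^(1/4)*sqrt(k)*x/2)/(2*sqrt(k)) - C2, (k > 0) | (k < 0)), (-C1*x - C2, True))


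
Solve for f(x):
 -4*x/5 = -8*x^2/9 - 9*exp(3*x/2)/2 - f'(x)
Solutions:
 f(x) = C1 - 8*x^3/27 + 2*x^2/5 - 3*exp(3*x/2)


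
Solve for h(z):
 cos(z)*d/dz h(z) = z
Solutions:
 h(z) = C1 + Integral(z/cos(z), z)


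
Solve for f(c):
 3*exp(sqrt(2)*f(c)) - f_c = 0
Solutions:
 f(c) = sqrt(2)*(2*log(-1/(C1 + 3*c)) - log(2))/4


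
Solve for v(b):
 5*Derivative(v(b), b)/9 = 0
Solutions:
 v(b) = C1


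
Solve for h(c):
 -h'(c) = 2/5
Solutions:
 h(c) = C1 - 2*c/5


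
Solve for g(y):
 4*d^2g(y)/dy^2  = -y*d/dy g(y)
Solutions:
 g(y) = C1 + C2*erf(sqrt(2)*y/4)


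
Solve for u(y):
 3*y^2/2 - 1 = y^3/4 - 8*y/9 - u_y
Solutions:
 u(y) = C1 + y^4/16 - y^3/2 - 4*y^2/9 + y


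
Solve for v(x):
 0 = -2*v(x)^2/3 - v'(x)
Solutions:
 v(x) = 3/(C1 + 2*x)


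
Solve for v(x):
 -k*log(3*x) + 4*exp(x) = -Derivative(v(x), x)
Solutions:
 v(x) = C1 + k*x*log(x) + k*x*(-1 + log(3)) - 4*exp(x)


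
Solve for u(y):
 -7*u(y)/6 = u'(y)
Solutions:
 u(y) = C1*exp(-7*y/6)


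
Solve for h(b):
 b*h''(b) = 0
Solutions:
 h(b) = C1 + C2*b


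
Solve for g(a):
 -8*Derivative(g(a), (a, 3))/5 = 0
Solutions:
 g(a) = C1 + C2*a + C3*a^2


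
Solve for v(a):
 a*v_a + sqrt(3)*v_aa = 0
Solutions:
 v(a) = C1 + C2*erf(sqrt(2)*3^(3/4)*a/6)


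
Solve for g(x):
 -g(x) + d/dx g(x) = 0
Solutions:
 g(x) = C1*exp(x)


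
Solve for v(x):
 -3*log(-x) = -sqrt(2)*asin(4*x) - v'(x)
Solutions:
 v(x) = C1 + 3*x*log(-x) - 3*x - sqrt(2)*(x*asin(4*x) + sqrt(1 - 16*x^2)/4)


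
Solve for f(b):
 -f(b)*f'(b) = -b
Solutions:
 f(b) = -sqrt(C1 + b^2)
 f(b) = sqrt(C1 + b^2)


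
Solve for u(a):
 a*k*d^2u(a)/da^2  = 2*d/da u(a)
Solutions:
 u(a) = C1 + a^(((re(k) + 2)*re(k) + im(k)^2)/(re(k)^2 + im(k)^2))*(C2*sin(2*log(a)*Abs(im(k))/(re(k)^2 + im(k)^2)) + C3*cos(2*log(a)*im(k)/(re(k)^2 + im(k)^2)))


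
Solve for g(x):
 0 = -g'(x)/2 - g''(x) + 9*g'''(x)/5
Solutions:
 g(x) = C1 + C2*exp(x*(5 - sqrt(115))/18) + C3*exp(x*(5 + sqrt(115))/18)


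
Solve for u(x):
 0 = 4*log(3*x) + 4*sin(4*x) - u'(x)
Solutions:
 u(x) = C1 + 4*x*log(x) - 4*x + 4*x*log(3) - cos(4*x)


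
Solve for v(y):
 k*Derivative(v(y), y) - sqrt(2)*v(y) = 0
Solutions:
 v(y) = C1*exp(sqrt(2)*y/k)


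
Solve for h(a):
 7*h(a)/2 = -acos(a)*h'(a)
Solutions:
 h(a) = C1*exp(-7*Integral(1/acos(a), a)/2)


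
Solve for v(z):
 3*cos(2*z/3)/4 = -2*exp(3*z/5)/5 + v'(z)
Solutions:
 v(z) = C1 + 2*exp(3*z/5)/3 + 9*sin(2*z/3)/8


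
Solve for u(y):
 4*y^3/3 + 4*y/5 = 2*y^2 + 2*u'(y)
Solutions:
 u(y) = C1 + y^4/6 - y^3/3 + y^2/5


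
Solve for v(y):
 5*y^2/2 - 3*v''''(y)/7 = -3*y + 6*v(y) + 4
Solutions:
 v(y) = 5*y^2/12 + y/2 + (C1*sin(2^(3/4)*7^(1/4)*y/2) + C2*cos(2^(3/4)*7^(1/4)*y/2))*exp(-2^(3/4)*7^(1/4)*y/2) + (C3*sin(2^(3/4)*7^(1/4)*y/2) + C4*cos(2^(3/4)*7^(1/4)*y/2))*exp(2^(3/4)*7^(1/4)*y/2) - 2/3


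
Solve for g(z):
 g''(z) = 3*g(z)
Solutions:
 g(z) = C1*exp(-sqrt(3)*z) + C2*exp(sqrt(3)*z)


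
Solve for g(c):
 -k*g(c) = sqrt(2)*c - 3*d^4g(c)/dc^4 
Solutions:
 g(c) = C1*exp(-3^(3/4)*c*k^(1/4)/3) + C2*exp(3^(3/4)*c*k^(1/4)/3) + C3*exp(-3^(3/4)*I*c*k^(1/4)/3) + C4*exp(3^(3/4)*I*c*k^(1/4)/3) - sqrt(2)*c/k


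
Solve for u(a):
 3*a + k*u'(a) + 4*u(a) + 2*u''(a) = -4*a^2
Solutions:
 u(a) = C1*exp(a*(-k + sqrt(k^2 - 32))/4) + C2*exp(-a*(k + sqrt(k^2 - 32))/4) - a^2 + a*k/2 - 3*a/4 - k^2/8 + 3*k/16 + 1


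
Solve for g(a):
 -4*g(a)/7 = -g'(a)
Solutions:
 g(a) = C1*exp(4*a/7)


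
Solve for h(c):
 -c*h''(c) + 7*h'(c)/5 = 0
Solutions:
 h(c) = C1 + C2*c^(12/5)


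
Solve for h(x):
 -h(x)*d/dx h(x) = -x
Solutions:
 h(x) = -sqrt(C1 + x^2)
 h(x) = sqrt(C1 + x^2)


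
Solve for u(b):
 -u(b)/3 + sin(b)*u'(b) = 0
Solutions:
 u(b) = C1*(cos(b) - 1)^(1/6)/(cos(b) + 1)^(1/6)


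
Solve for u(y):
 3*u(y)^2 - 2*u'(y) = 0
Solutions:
 u(y) = -2/(C1 + 3*y)


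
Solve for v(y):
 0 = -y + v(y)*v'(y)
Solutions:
 v(y) = -sqrt(C1 + y^2)
 v(y) = sqrt(C1 + y^2)


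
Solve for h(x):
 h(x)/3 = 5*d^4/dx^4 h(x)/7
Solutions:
 h(x) = C1*exp(-15^(3/4)*7^(1/4)*x/15) + C2*exp(15^(3/4)*7^(1/4)*x/15) + C3*sin(15^(3/4)*7^(1/4)*x/15) + C4*cos(15^(3/4)*7^(1/4)*x/15)


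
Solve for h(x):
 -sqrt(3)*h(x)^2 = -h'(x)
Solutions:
 h(x) = -1/(C1 + sqrt(3)*x)


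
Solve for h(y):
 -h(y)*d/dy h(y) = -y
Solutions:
 h(y) = -sqrt(C1 + y^2)
 h(y) = sqrt(C1 + y^2)


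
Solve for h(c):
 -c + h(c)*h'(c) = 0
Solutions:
 h(c) = -sqrt(C1 + c^2)
 h(c) = sqrt(C1 + c^2)


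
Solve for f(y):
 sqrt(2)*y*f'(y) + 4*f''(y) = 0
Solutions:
 f(y) = C1 + C2*erf(2^(3/4)*y/4)


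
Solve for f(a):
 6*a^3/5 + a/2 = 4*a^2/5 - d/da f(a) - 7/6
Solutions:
 f(a) = C1 - 3*a^4/10 + 4*a^3/15 - a^2/4 - 7*a/6


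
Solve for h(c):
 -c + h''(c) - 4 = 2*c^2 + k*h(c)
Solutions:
 h(c) = C1*exp(-c*sqrt(k)) + C2*exp(c*sqrt(k)) - 2*c^2/k - c/k - 4/k - 4/k^2


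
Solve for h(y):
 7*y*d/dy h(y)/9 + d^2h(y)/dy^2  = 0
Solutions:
 h(y) = C1 + C2*erf(sqrt(14)*y/6)


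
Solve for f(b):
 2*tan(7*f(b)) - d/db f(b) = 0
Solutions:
 f(b) = -asin(C1*exp(14*b))/7 + pi/7
 f(b) = asin(C1*exp(14*b))/7


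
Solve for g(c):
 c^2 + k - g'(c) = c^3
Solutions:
 g(c) = C1 - c^4/4 + c^3/3 + c*k


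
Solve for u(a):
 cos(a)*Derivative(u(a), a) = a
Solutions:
 u(a) = C1 + Integral(a/cos(a), a)


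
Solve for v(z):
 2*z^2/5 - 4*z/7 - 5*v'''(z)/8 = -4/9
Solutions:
 v(z) = C1 + C2*z + C3*z^2 + 4*z^5/375 - 4*z^4/105 + 16*z^3/135


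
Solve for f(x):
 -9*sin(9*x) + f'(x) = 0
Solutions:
 f(x) = C1 - cos(9*x)


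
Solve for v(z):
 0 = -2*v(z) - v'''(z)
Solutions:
 v(z) = C3*exp(-2^(1/3)*z) + (C1*sin(2^(1/3)*sqrt(3)*z/2) + C2*cos(2^(1/3)*sqrt(3)*z/2))*exp(2^(1/3)*z/2)


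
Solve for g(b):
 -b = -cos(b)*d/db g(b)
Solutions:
 g(b) = C1 + Integral(b/cos(b), b)


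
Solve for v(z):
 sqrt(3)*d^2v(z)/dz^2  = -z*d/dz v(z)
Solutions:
 v(z) = C1 + C2*erf(sqrt(2)*3^(3/4)*z/6)


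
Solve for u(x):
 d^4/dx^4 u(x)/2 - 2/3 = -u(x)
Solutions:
 u(x) = (C1*sin(2^(3/4)*x/2) + C2*cos(2^(3/4)*x/2))*exp(-2^(3/4)*x/2) + (C3*sin(2^(3/4)*x/2) + C4*cos(2^(3/4)*x/2))*exp(2^(3/4)*x/2) + 2/3


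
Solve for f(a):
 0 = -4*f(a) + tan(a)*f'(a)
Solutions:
 f(a) = C1*sin(a)^4


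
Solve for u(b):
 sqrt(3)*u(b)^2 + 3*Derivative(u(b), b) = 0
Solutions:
 u(b) = 3/(C1 + sqrt(3)*b)


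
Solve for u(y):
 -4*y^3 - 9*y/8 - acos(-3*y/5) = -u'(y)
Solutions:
 u(y) = C1 + y^4 + 9*y^2/16 + y*acos(-3*y/5) + sqrt(25 - 9*y^2)/3


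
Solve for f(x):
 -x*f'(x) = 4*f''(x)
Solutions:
 f(x) = C1 + C2*erf(sqrt(2)*x/4)


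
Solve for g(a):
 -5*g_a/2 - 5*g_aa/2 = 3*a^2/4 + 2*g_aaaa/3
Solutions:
 g(a) = C1 + C2*exp(-5^(1/3)*a*(-(3 + sqrt(14))^(1/3) + 5^(1/3)/(3 + sqrt(14))^(1/3))/4)*sin(sqrt(3)*5^(1/3)*a*(5^(1/3)/(3 + sqrt(14))^(1/3) + (3 + sqrt(14))^(1/3))/4) + C3*exp(-5^(1/3)*a*(-(3 + sqrt(14))^(1/3) + 5^(1/3)/(3 + sqrt(14))^(1/3))/4)*cos(sqrt(3)*5^(1/3)*a*(5^(1/3)/(3 + sqrt(14))^(1/3) + (3 + sqrt(14))^(1/3))/4) + C4*exp(5^(1/3)*a*(-(3 + sqrt(14))^(1/3) + 5^(1/3)/(3 + sqrt(14))^(1/3))/2) - a^3/10 + 3*a^2/10 - 3*a/5


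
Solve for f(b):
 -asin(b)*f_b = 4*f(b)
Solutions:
 f(b) = C1*exp(-4*Integral(1/asin(b), b))


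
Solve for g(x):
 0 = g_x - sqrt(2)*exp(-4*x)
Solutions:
 g(x) = C1 - sqrt(2)*exp(-4*x)/4


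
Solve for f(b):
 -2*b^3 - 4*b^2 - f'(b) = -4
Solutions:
 f(b) = C1 - b^4/2 - 4*b^3/3 + 4*b


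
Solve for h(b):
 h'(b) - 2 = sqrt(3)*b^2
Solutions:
 h(b) = C1 + sqrt(3)*b^3/3 + 2*b


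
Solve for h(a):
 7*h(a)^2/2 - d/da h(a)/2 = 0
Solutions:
 h(a) = -1/(C1 + 7*a)


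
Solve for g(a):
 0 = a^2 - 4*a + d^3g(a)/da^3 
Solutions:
 g(a) = C1 + C2*a + C3*a^2 - a^5/60 + a^4/6


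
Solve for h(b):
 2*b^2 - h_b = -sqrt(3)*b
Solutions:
 h(b) = C1 + 2*b^3/3 + sqrt(3)*b^2/2


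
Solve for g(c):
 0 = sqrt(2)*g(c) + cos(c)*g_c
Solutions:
 g(c) = C1*(sin(c) - 1)^(sqrt(2)/2)/(sin(c) + 1)^(sqrt(2)/2)


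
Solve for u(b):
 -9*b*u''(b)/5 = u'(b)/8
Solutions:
 u(b) = C1 + C2*b^(67/72)


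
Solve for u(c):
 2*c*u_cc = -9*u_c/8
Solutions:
 u(c) = C1 + C2*c^(7/16)


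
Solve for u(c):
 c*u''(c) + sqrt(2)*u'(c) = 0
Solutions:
 u(c) = C1 + C2*c^(1 - sqrt(2))


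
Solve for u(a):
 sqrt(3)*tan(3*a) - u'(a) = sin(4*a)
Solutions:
 u(a) = C1 - sqrt(3)*log(cos(3*a))/3 + cos(4*a)/4


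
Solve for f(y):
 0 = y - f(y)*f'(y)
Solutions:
 f(y) = -sqrt(C1 + y^2)
 f(y) = sqrt(C1 + y^2)


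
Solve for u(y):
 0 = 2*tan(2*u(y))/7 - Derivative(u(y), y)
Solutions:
 u(y) = -asin(C1*exp(4*y/7))/2 + pi/2
 u(y) = asin(C1*exp(4*y/7))/2


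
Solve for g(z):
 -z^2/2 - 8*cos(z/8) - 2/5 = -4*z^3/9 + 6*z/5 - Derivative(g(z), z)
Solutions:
 g(z) = C1 - z^4/9 + z^3/6 + 3*z^2/5 + 2*z/5 + 64*sin(z/8)


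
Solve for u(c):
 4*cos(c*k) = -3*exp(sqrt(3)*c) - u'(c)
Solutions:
 u(c) = C1 - sqrt(3)*exp(sqrt(3)*c) - 4*sin(c*k)/k


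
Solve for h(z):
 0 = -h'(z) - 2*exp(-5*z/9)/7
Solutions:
 h(z) = C1 + 18*exp(-5*z/9)/35


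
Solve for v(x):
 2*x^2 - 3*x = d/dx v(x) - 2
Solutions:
 v(x) = C1 + 2*x^3/3 - 3*x^2/2 + 2*x


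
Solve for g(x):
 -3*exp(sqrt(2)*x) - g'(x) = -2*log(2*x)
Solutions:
 g(x) = C1 + 2*x*log(x) + 2*x*(-1 + log(2)) - 3*sqrt(2)*exp(sqrt(2)*x)/2


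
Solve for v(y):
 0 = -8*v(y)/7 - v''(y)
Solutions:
 v(y) = C1*sin(2*sqrt(14)*y/7) + C2*cos(2*sqrt(14)*y/7)


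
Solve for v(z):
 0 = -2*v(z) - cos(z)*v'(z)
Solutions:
 v(z) = C1*(sin(z) - 1)/(sin(z) + 1)


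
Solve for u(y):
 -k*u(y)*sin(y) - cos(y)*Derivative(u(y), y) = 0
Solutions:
 u(y) = C1*exp(k*log(cos(y)))


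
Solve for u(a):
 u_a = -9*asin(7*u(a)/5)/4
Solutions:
 Integral(1/asin(7*_y/5), (_y, u(a))) = C1 - 9*a/4


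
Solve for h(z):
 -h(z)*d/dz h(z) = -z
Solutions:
 h(z) = -sqrt(C1 + z^2)
 h(z) = sqrt(C1 + z^2)


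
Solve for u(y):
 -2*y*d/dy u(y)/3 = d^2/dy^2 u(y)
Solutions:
 u(y) = C1 + C2*erf(sqrt(3)*y/3)


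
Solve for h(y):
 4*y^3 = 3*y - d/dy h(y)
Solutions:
 h(y) = C1 - y^4 + 3*y^2/2


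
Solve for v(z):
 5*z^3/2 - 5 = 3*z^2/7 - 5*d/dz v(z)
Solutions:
 v(z) = C1 - z^4/8 + z^3/35 + z


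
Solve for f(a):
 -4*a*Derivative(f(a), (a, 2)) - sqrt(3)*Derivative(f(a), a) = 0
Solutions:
 f(a) = C1 + C2*a^(1 - sqrt(3)/4)


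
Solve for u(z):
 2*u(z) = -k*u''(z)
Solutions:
 u(z) = C1*exp(-sqrt(2)*z*sqrt(-1/k)) + C2*exp(sqrt(2)*z*sqrt(-1/k))


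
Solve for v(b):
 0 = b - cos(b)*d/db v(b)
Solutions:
 v(b) = C1 + Integral(b/cos(b), b)


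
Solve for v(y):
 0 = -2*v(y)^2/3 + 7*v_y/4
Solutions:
 v(y) = -21/(C1 + 8*y)


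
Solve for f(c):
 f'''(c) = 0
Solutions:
 f(c) = C1 + C2*c + C3*c^2


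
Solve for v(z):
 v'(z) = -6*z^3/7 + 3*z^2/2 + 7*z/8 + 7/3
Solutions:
 v(z) = C1 - 3*z^4/14 + z^3/2 + 7*z^2/16 + 7*z/3


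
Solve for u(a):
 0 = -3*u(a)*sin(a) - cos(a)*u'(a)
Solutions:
 u(a) = C1*cos(a)^3


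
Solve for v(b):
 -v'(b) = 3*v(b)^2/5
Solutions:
 v(b) = 5/(C1 + 3*b)


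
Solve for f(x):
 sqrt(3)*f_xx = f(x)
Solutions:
 f(x) = C1*exp(-3^(3/4)*x/3) + C2*exp(3^(3/4)*x/3)


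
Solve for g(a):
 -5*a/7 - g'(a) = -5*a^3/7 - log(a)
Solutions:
 g(a) = C1 + 5*a^4/28 - 5*a^2/14 + a*log(a) - a


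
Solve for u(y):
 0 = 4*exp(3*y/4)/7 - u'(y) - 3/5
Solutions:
 u(y) = C1 - 3*y/5 + 16*exp(3*y/4)/21


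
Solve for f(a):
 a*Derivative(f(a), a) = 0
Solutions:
 f(a) = C1


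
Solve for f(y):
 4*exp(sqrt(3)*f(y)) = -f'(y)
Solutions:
 f(y) = sqrt(3)*(2*log(1/(C1 + 4*y)) - log(3))/6


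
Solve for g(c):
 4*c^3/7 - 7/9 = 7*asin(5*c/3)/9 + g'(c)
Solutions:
 g(c) = C1 + c^4/7 - 7*c*asin(5*c/3)/9 - 7*c/9 - 7*sqrt(9 - 25*c^2)/45


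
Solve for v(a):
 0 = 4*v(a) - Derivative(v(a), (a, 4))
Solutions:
 v(a) = C1*exp(-sqrt(2)*a) + C2*exp(sqrt(2)*a) + C3*sin(sqrt(2)*a) + C4*cos(sqrt(2)*a)


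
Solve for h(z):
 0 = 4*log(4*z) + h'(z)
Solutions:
 h(z) = C1 - 4*z*log(z) - z*log(256) + 4*z


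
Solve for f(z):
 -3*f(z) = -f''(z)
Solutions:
 f(z) = C1*exp(-sqrt(3)*z) + C2*exp(sqrt(3)*z)


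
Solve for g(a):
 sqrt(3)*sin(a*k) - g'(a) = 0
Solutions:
 g(a) = C1 - sqrt(3)*cos(a*k)/k


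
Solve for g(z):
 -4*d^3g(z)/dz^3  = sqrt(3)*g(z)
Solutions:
 g(z) = C3*exp(-2^(1/3)*3^(1/6)*z/2) + (C1*sin(2^(1/3)*3^(2/3)*z/4) + C2*cos(2^(1/3)*3^(2/3)*z/4))*exp(2^(1/3)*3^(1/6)*z/4)


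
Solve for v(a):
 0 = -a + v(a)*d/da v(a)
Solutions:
 v(a) = -sqrt(C1 + a^2)
 v(a) = sqrt(C1 + a^2)


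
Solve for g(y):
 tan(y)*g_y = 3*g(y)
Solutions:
 g(y) = C1*sin(y)^3


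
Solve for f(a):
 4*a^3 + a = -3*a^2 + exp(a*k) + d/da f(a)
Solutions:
 f(a) = C1 + a^4 + a^3 + a^2/2 - exp(a*k)/k


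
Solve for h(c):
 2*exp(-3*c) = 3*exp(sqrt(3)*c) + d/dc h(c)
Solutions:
 h(c) = C1 - sqrt(3)*exp(sqrt(3)*c) - 2*exp(-3*c)/3


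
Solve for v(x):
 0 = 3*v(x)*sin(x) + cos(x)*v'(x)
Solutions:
 v(x) = C1*cos(x)^3


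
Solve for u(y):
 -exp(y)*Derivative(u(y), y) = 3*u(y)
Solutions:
 u(y) = C1*exp(3*exp(-y))


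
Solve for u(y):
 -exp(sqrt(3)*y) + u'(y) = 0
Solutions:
 u(y) = C1 + sqrt(3)*exp(sqrt(3)*y)/3


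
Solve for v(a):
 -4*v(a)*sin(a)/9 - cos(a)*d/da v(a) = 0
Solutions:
 v(a) = C1*cos(a)^(4/9)


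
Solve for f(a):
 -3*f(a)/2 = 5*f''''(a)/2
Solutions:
 f(a) = (C1*sin(sqrt(2)*3^(1/4)*5^(3/4)*a/10) + C2*cos(sqrt(2)*3^(1/4)*5^(3/4)*a/10))*exp(-sqrt(2)*3^(1/4)*5^(3/4)*a/10) + (C3*sin(sqrt(2)*3^(1/4)*5^(3/4)*a/10) + C4*cos(sqrt(2)*3^(1/4)*5^(3/4)*a/10))*exp(sqrt(2)*3^(1/4)*5^(3/4)*a/10)


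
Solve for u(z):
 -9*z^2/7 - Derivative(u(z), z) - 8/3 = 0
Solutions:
 u(z) = C1 - 3*z^3/7 - 8*z/3


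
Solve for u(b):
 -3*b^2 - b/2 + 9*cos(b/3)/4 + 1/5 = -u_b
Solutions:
 u(b) = C1 + b^3 + b^2/4 - b/5 - 27*sin(b/3)/4


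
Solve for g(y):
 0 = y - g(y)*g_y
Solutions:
 g(y) = -sqrt(C1 + y^2)
 g(y) = sqrt(C1 + y^2)


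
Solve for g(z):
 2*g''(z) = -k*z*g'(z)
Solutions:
 g(z) = Piecewise((-sqrt(pi)*C1*erf(sqrt(k)*z/2)/sqrt(k) - C2, (k > 0) | (k < 0)), (-C1*z - C2, True))


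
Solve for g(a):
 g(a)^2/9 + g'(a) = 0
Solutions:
 g(a) = 9/(C1 + a)


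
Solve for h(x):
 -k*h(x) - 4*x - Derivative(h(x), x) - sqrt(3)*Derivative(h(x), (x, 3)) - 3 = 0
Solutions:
 h(x) = C1*exp(x*(-2^(2/3)*3^(1/6)*(9*k + sqrt(81*k^2 + 4*sqrt(3)))^(1/3) + 2*6^(1/3)/(9*k + sqrt(81*k^2 + 4*sqrt(3)))^(1/3))/6) + C2*exp(x*(2^(2/3)*3^(1/6)*(9*k + sqrt(81*k^2 + 4*sqrt(3)))^(1/3) - 6^(2/3)*I*(9*k + sqrt(81*k^2 + 4*sqrt(3)))^(1/3) + 16*sqrt(3)/((9*k + sqrt(81*k^2 + 4*sqrt(3)))^(1/3)*(-2^(2/3)*3^(1/6) + 6^(2/3)*I)))/12) + C3*exp(x*(2^(2/3)*3^(1/6)*(9*k + sqrt(81*k^2 + 4*sqrt(3)))^(1/3) + 6^(2/3)*I*(9*k + sqrt(81*k^2 + 4*sqrt(3)))^(1/3) - 16*sqrt(3)/((9*k + sqrt(81*k^2 + 4*sqrt(3)))^(1/3)*(2^(2/3)*3^(1/6) + 6^(2/3)*I)))/12) - 4*x/k - 3/k + 4/k^2
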